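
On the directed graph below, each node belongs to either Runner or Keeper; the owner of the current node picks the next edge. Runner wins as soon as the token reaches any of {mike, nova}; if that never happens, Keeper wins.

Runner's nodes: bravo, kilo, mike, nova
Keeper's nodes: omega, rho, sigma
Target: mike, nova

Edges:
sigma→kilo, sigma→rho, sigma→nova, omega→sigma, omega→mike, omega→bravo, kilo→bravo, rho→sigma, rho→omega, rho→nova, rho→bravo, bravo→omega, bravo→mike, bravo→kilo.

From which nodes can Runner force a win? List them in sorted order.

bravo, kilo, mike, nova

A0 = {mike, nova}
A1: add {bravo} — bravo (Runner) has bravo→mike.
A2: add {kilo} — kilo (Runner) has kilo→bravo.
A3 = A2; e.g. sigma (Keeper) can still go to rho. Fixed point.
Runner's winning region = {bravo, kilo, mike, nova}.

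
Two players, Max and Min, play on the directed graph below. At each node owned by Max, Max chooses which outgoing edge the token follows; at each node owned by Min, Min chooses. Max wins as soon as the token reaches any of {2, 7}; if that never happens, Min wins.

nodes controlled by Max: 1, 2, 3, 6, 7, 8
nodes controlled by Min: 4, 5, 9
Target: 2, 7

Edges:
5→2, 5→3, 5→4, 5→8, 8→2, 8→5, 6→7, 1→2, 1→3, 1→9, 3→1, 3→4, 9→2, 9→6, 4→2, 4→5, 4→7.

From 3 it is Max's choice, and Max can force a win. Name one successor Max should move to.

A0 = {2, 7}
A1: add {1, 6, 8} — 1 (Max) has 1→2; 6 (Max) has 6→7; 8 (Max) has 8→2.
A2: add {3, 9} — 3 (Max) has 3→1; 9 (Min): all of {2, 6} already in.
A3 = A2; e.g. 4 (Min) can still go to 5. Fixed point.
From 3, successor 1 is in the attractor (rank 1); the other successor 4 is not.

1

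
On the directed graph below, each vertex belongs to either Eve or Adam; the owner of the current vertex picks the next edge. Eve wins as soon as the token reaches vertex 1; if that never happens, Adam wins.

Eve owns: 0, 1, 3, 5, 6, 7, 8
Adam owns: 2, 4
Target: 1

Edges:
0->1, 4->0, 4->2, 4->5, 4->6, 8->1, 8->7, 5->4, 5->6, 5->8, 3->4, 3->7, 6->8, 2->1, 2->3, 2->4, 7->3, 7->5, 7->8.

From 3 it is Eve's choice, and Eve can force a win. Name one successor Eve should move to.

A0 = {1}
A1: add {0, 8} — 0 (Eve) has 0→1; 8 (Eve) has 8→1.
A2: add {5, 6, 7} — 5 (Eve) has 5→8; 6 (Eve) has 6→8; 7 (Eve) has 7→8.
A3: add {3} — 3 (Eve) has 3→7.
A4 = A3; e.g. 2 (Adam) can still go to 4. Fixed point.
From 3, successor 7 is in the attractor (rank 2); the other successor 4 is not.

7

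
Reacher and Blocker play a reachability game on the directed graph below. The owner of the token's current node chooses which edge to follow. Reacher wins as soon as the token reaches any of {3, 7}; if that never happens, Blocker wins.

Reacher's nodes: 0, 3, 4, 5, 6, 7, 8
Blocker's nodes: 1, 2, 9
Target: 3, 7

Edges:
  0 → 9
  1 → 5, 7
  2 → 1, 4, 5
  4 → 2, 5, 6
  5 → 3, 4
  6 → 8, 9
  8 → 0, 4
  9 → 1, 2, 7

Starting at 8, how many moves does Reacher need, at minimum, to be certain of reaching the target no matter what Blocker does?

A0 = {3, 7}
A1: add {5} — 5 (Reacher) has 5→3.
A2: add {1, 4} — 1 (Blocker): all of {5, 7} already in; 4 (Reacher) has 4→5.
A3: add {2, 8} — 2 (Blocker): all of {1, 4, 5} already in; 8 (Reacher) has 8→4.
8 enters the attractor at level 3, so Reacher can force the target in 3 moves from there.

3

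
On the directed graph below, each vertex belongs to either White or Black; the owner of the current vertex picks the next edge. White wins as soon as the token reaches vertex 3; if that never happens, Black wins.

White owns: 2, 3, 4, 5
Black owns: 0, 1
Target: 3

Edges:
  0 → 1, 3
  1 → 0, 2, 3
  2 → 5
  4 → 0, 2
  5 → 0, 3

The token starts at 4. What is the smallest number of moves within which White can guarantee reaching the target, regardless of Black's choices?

A0 = {3}
A1: add {5} — 5 (White) has 5→3.
A2: add {2} — 2 (White) has 2→5.
A3: add {4} — 4 (White) has 4→2.
A4 = A3; e.g. 0 (Black) can still go to 1. Fixed point.
4 enters the attractor at level 3, so White can force the target in 3 moves from there.

3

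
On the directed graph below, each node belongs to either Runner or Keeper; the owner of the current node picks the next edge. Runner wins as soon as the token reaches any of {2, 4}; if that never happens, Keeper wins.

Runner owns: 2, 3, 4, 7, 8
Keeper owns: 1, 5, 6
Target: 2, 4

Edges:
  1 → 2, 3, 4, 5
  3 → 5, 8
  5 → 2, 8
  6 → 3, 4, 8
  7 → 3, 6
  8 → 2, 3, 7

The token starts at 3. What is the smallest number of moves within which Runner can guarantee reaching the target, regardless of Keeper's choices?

A0 = {2, 4}
A1: add {8} — 8 (Runner) has 8→2.
A2: add {3, 5} — 3 (Runner) has 3→8; 5 (Keeper): all of {2, 8} already in.
3 enters the attractor at level 2, so Runner can force the target in 2 moves from there.

2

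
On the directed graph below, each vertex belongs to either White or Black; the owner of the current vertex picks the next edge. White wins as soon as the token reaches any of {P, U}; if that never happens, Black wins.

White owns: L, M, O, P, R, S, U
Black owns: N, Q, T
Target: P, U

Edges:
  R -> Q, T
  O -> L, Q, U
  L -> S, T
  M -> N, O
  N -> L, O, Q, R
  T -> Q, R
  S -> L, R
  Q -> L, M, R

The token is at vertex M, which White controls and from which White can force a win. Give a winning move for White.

A0 = {P, U}
A1: add {O} — O (White) has O→U.
A2: add {M} — M (White) has M→O.
A3 = A2; e.g. L (White) has no edge into A2. Fixed point.
From M, successor O is in the attractor (rank 1); the other successor N is not.

O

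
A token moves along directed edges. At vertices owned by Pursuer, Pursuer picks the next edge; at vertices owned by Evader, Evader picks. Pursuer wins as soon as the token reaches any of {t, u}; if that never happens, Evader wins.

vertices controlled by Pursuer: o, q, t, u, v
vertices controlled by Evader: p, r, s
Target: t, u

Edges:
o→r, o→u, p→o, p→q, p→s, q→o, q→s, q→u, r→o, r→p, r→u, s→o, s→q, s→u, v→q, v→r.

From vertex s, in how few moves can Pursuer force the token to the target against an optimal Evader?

A0 = {t, u}
A1: add {o, q} — o (Pursuer) has o→u; q (Pursuer) has q→u.
A2: add {s, v} — s (Evader): all of {o, q, u} already in; v (Pursuer) has v→q.
s enters the attractor at level 2, so Pursuer can force the target in 2 moves from there.

2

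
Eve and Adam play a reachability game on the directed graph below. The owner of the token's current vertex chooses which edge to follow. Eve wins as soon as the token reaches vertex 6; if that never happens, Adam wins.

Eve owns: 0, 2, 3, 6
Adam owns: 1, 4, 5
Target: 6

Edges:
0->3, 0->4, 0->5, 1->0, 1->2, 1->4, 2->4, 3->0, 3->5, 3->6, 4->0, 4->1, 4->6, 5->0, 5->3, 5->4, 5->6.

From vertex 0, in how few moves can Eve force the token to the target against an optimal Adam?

2

A0 = {6}
A1: add {3} — 3 (Eve) has 3→6.
A2: add {0} — 0 (Eve) has 0→3.
A3 = A2; e.g. 1 (Adam) can still go to 2. Fixed point.
0 enters the attractor at level 2, so Eve can force the target in 2 moves from there.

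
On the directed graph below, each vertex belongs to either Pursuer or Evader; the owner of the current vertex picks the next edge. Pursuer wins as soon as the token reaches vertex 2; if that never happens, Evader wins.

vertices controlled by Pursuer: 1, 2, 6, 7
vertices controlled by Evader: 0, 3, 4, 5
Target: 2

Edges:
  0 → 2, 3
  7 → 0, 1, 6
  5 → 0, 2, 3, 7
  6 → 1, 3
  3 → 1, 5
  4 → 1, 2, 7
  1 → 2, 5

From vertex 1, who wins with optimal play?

A0 = {2}
A1: add {1} — 1 (Pursuer) has 1→2.
1 ∈ A1, so Pursuer can force the target.

Pursuer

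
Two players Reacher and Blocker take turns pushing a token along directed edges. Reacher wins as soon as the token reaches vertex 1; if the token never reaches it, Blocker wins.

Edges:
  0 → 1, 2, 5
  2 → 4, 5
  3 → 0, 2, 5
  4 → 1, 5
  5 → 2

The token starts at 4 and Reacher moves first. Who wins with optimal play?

Reacher

Track states (vertex, player-to-move).
A0 = {(1,Reacher), (1,Blocker)}
A1: add {(0,Reacher), (4,Reacher)}.
(4,Reacher) ∈ A1 ⇒ Reacher forces the target.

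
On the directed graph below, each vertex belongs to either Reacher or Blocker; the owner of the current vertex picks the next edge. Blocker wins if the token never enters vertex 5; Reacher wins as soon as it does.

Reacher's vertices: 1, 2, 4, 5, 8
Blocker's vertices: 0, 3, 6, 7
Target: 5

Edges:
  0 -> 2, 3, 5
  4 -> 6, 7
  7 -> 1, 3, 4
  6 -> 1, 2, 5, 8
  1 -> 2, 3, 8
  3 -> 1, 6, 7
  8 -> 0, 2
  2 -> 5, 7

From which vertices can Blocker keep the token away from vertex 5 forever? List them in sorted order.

A0 = {5}
A1: add {2} — 2 (Reacher) has 2→5.
A2: add {1, 8} — 1 (Reacher) has 1→2; 8 (Reacher) has 8→2.
A3: add {6} — 6 (Blocker): all of {1, 2, 5, 8} already in.
A4: add {4} — 4 (Reacher) has 4→6.
A5 = A4; e.g. 0 (Blocker) can still go to 3. Fixed point.
Reacher's attractor = {1, 2, 4, 5, 6, 8}; Blocker avoids the target exactly from the complement.

0, 3, 7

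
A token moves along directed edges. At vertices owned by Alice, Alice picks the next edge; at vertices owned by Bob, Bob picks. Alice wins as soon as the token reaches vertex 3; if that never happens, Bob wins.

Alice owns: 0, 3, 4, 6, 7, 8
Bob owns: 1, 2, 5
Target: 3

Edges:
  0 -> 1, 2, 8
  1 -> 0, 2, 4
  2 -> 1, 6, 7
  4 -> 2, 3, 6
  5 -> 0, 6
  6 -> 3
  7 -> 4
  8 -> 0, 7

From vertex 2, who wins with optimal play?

A0 = {3}
A1: add {4, 6} — 4 (Alice) has 4→3; 6 (Alice) has 6→3.
A2: add {7} — 7 (Alice) has 7→4.
A3: add {8} — 8 (Alice) has 8→7.
A4: add {0} — 0 (Alice) has 0→8.
A5: add {5} — 5 (Bob): all of {0, 6} already in.
A6 = A5; e.g. 1 (Bob) can still go to 2. Fixed point.
2 never enters the attractor, so Bob can avoid the target forever.

Bob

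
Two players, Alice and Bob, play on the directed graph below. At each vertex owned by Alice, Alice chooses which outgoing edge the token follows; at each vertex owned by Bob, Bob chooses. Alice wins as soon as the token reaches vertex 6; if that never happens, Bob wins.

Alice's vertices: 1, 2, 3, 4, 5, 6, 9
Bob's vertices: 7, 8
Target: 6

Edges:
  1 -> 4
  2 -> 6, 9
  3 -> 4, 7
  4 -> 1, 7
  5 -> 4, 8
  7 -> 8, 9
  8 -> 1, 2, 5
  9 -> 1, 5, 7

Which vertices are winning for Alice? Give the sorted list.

2, 6

A0 = {6}
A1: add {2} — 2 (Alice) has 2→6.
A2 = A1; e.g. 1 (Alice) has no edge into A1. Fixed point.
Alice's winning region = {2, 6}.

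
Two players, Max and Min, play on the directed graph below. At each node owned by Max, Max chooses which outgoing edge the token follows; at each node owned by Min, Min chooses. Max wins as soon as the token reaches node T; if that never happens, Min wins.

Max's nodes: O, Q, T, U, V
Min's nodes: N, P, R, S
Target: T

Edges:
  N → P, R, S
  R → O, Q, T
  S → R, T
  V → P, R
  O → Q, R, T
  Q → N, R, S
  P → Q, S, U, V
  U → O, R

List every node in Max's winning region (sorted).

A0 = {T}
A1: add {O} — O (Max) has O→T.
A2: add {U} — U (Max) has U→O.
A3 = A2; e.g. N (Min) can still go to P. Fixed point.
Max's winning region = {O, T, U}.

O, T, U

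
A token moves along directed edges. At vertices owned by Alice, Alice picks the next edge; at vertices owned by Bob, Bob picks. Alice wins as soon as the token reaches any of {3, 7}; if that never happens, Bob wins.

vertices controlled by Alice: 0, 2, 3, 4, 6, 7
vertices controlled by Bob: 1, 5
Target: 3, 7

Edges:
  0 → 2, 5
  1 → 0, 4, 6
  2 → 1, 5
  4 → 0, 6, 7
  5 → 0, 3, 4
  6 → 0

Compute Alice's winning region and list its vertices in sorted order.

3, 4, 7

A0 = {3, 7}
A1: add {4} — 4 (Alice) has 4→7.
A2 = A1; e.g. 0 (Alice) has no edge into A1. Fixed point.
Alice's winning region = {3, 4, 7}.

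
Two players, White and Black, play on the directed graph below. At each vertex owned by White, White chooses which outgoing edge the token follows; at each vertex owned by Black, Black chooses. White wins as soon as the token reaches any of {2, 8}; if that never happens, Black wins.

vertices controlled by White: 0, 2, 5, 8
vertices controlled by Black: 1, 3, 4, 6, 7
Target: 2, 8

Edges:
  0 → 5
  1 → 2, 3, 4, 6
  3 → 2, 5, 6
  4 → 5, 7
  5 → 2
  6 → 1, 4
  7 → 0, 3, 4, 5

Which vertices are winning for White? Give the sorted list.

0, 2, 5, 8

A0 = {2, 8}
A1: add {5} — 5 (White) has 5→2.
A2: add {0} — 0 (White) has 0→5.
A3 = A2; e.g. 1 (Black) can still go to 3. Fixed point.
White's winning region = {0, 2, 5, 8}.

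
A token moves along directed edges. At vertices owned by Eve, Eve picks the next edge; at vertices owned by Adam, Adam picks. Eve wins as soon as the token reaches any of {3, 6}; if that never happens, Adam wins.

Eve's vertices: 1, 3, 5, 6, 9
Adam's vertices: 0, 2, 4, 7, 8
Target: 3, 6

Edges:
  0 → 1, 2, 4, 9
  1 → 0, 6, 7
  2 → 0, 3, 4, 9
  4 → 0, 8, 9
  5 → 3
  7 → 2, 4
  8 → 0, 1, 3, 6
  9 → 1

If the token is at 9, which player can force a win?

Eve

A0 = {3, 6}
A1: add {1, 5} — 1 (Eve) has 1→6; 5 (Eve) has 5→3.
A2: add {9} — 9 (Eve) has 9→1.
A3 = A2; e.g. 0 (Adam) can still go to 2. Fixed point.
9 ∈ A2, so Eve can force the target.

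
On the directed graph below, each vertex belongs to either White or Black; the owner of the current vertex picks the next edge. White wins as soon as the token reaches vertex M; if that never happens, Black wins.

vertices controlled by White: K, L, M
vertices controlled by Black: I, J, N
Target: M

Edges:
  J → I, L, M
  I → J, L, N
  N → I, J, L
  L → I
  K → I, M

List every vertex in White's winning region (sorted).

K, M

A0 = {M}
A1: add {K} — K (White) has K→M.
A2 = A1; e.g. I (Black) can still go to J. Fixed point.
White's winning region = {K, M}.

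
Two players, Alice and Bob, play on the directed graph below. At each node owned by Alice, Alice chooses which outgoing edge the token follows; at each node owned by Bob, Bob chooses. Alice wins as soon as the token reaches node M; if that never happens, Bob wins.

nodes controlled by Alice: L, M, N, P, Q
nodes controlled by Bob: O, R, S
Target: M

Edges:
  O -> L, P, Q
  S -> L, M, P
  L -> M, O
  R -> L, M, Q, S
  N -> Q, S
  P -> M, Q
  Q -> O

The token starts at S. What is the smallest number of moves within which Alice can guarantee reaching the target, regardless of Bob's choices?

A0 = {M}
A1: add {L, P} — L (Alice) has L→M; P (Alice) has P→M.
A2: add {S} — S (Bob): all of {L, M, P} already in.
S enters the attractor at level 2, so Alice can force the target in 2 moves from there.

2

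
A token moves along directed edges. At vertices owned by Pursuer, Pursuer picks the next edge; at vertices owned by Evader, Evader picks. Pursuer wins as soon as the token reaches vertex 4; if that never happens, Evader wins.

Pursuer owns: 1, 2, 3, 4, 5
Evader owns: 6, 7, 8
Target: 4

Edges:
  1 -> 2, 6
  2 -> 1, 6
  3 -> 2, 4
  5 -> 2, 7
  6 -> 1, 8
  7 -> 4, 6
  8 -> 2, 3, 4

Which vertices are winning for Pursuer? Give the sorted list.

A0 = {4}
A1: add {3} — 3 (Pursuer) has 3→4.
A2 = A1; e.g. 1 (Pursuer) has no edge into A1. Fixed point.
Pursuer's winning region = {3, 4}.

3, 4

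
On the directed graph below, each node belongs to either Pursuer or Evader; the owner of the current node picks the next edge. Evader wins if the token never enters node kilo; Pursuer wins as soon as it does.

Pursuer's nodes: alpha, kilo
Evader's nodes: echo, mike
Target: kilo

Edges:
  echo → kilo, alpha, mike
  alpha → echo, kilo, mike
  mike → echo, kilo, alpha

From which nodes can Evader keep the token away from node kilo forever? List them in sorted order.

echo, mike

A0 = {kilo}
A1: add {alpha} — alpha (Pursuer) has alpha→kilo.
A2 = A1; e.g. echo (Evader) can still go to mike. Fixed point.
Pursuer's attractor = {alpha, kilo}; Evader avoids the target exactly from the complement.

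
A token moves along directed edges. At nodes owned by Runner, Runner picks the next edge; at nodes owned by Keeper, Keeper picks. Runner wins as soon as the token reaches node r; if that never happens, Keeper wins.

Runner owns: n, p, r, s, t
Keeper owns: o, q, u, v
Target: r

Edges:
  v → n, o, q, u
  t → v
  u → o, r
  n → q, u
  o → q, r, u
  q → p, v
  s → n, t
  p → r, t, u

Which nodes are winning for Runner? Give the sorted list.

p, r

A0 = {r}
A1: add {p} — p (Runner) has p→r.
A2 = A1; e.g. n (Runner) has no edge into A1. Fixed point.
Runner's winning region = {p, r}.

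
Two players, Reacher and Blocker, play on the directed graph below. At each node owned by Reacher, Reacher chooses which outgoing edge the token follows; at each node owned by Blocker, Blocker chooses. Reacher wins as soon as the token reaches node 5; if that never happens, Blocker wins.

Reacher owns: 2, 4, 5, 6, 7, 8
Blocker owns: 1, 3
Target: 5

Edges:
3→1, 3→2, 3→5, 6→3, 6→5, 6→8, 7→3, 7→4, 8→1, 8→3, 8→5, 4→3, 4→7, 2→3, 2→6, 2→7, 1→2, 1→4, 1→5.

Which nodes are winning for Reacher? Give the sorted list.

2, 5, 6, 8

A0 = {5}
A1: add {6, 8} — 6 (Reacher) has 6→5; 8 (Reacher) has 8→5.
A2: add {2} — 2 (Reacher) has 2→6.
A3 = A2; e.g. 1 (Blocker) can still go to 4. Fixed point.
Reacher's winning region = {2, 5, 6, 8}.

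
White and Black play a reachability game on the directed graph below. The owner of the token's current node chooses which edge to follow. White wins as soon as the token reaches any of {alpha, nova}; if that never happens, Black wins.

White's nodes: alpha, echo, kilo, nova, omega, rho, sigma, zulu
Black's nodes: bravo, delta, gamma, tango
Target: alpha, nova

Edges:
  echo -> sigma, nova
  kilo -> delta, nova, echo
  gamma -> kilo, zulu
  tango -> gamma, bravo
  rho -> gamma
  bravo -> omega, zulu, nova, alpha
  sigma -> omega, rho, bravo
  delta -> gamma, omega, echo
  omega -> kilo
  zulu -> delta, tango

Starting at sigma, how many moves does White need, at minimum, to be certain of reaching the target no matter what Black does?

A0 = {alpha, nova}
A1: add {echo, kilo} — kilo (White) has kilo→nova; echo (White) has echo→nova.
A2: add {omega} — omega (White) has omega→kilo.
A3: add {sigma} — sigma (White) has sigma→omega.
A4 = A3; e.g. gamma (Black) can still go to zulu. Fixed point.
sigma enters the attractor at level 3, so White can force the target in 3 moves from there.

3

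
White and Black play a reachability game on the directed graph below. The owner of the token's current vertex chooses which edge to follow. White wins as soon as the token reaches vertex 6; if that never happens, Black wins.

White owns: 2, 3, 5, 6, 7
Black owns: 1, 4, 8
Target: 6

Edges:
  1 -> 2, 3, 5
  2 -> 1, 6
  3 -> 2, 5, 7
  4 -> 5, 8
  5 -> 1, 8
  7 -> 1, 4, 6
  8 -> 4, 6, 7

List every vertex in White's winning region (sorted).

A0 = {6}
A1: add {2, 7} — 2 (White) has 2→6; 7 (White) has 7→6.
A2: add {3} — 3 (White) has 3→2.
A3 = A2; e.g. 1 (Black) can still go to 5. Fixed point.
White's winning region = {2, 3, 6, 7}.

2, 3, 6, 7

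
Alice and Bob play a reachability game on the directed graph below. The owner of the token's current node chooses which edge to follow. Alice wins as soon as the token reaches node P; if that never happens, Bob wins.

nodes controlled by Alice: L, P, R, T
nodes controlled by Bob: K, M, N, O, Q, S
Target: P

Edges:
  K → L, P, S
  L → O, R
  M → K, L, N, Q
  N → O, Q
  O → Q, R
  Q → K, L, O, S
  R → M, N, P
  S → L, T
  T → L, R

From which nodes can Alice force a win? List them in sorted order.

A0 = {P}
A1: add {R} — R (Alice) has R→P.
A2: add {L, T} — L (Alice) has L→R; T (Alice) has T→R.
A3: add {S} — S (Bob): all of {L, T} already in.
A4: add {K} — K (Bob): all of {L, P, S} already in.
A5 = A4; e.g. M (Bob) can still go to N. Fixed point.
Alice's winning region = {K, L, P, R, S, T}.

K, L, P, R, S, T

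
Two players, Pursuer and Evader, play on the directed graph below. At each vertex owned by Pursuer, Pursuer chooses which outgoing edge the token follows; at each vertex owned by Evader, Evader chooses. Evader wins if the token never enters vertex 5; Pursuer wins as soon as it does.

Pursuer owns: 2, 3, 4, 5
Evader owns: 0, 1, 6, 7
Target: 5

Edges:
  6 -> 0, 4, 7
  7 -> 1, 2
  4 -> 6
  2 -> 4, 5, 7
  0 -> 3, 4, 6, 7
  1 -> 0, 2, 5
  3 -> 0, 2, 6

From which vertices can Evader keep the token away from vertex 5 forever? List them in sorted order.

0, 1, 4, 6, 7

A0 = {5}
A1: add {2} — 2 (Pursuer) has 2→5.
A2: add {3} — 3 (Pursuer) has 3→2.
A3 = A2; e.g. 0 (Evader) can still go to 4. Fixed point.
Pursuer's attractor = {2, 3, 5}; Evader avoids the target exactly from the complement.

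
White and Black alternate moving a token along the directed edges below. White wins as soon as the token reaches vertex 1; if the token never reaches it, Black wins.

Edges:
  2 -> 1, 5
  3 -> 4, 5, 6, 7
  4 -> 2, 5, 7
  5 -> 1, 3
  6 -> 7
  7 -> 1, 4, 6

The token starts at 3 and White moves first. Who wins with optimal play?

Track states (vertex, player-to-move).
A0 = {(1,White), (1,Black)}
A1: add {(2,White), (5,White), (7,White)}.
A2: add {(2,Black), (4,Black), (6,Black)}.
A3: add {(3,White), (4,White)}.
(3,White) ∈ A3 ⇒ White forces the target.

White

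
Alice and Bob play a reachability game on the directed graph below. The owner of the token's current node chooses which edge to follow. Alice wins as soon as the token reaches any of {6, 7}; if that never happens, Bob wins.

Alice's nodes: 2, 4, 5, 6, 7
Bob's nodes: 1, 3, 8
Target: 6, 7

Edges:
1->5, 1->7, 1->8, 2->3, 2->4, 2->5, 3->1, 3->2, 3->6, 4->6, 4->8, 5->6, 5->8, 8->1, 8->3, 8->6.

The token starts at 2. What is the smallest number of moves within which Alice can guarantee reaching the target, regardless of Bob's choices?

A0 = {6, 7}
A1: add {4, 5} — 4 (Alice) has 4→6; 5 (Alice) has 5→6.
A2: add {2} — 2 (Alice) has 2→4.
A3 = A2; e.g. 1 (Bob) can still go to 8. Fixed point.
2 enters the attractor at level 2, so Alice can force the target in 2 moves from there.

2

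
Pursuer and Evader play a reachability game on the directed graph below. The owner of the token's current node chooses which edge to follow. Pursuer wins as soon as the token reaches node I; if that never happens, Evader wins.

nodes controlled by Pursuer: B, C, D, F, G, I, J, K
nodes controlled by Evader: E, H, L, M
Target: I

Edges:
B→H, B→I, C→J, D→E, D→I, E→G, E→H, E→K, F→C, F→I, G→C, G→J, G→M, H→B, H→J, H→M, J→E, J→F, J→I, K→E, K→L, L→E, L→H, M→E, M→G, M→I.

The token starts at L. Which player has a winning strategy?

Evader

A0 = {I}
A1: add {B, D, F, J} — B (Pursuer) has B→I; D (Pursuer) has D→I; F (Pursuer) has F→I; J (Pursuer) has J→I.
A2: add {C, G} — C (Pursuer) has C→J; G (Pursuer) has G→J.
A3 = A2; e.g. E (Evader) can still go to H. Fixed point.
L never enters the attractor, so Evader can avoid the target forever.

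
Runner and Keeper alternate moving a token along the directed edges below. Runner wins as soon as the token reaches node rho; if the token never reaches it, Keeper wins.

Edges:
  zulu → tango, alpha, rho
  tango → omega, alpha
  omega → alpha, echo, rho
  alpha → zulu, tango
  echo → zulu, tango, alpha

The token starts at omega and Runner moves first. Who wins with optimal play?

Runner

Track states (vertex, player-to-move).
A0 = {(rho,Runner), (rho,Keeper)}
A1: add {(zulu,Runner), (omega,Runner)}.
(omega,Runner) ∈ A1 ⇒ Runner forces the target.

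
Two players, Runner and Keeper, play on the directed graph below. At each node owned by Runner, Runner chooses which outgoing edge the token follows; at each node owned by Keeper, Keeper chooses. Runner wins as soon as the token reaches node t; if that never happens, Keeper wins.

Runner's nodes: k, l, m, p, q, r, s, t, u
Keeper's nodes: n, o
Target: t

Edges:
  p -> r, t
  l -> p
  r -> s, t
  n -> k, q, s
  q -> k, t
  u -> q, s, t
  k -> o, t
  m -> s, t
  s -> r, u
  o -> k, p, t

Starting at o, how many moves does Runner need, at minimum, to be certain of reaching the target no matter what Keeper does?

2

A0 = {t}
A1: add {k, m, p, q, r, u} — k (Runner) has k→t; m (Runner) has m→t; p (Runner) has p→t; q (Runner) has q→t; r (Runner) has r→t; u (Runner) has u→t.
A2: add {l, o, s} — l (Runner) has l→p; o (Keeper): all of {k, p, t} already in; s (Runner) has s→r.
o enters the attractor at level 2, so Runner can force the target in 2 moves from there.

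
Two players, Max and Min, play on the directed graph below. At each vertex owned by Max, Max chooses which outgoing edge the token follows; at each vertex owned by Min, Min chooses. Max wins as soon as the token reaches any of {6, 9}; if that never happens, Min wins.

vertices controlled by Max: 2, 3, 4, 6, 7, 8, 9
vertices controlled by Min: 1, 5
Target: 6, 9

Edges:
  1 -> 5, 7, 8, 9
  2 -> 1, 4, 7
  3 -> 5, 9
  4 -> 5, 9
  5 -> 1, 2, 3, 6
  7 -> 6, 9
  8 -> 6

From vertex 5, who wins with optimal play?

Min

A0 = {6, 9}
A1: add {3, 4, 7, 8} — 3 (Max) has 3→9; 4 (Max) has 4→9; 7 (Max) has 7→6; 8 (Max) has 8→6.
A2: add {2} — 2 (Max) has 2→4.
A3 = A2; e.g. 1 (Min) can still go to 5. Fixed point.
5 never enters the attractor, so Min can avoid the target forever.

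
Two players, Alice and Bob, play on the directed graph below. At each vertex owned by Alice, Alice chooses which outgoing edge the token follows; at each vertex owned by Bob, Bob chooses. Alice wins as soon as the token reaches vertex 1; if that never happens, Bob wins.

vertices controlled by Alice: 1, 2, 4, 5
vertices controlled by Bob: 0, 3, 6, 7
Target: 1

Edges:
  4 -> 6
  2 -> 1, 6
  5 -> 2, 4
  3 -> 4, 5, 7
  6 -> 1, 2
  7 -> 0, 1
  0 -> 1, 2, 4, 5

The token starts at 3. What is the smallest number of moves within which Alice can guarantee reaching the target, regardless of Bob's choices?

A0 = {1}
A1: add {2} — 2 (Alice) has 2→1.
A2: add {5, 6} — 5 (Alice) has 5→2; 6 (Bob): all of {1, 2} already in.
A3: add {4} — 4 (Alice) has 4→6.
A4: add {0} — 0 (Bob): all of {1, 2, 4, 5} already in.
A5: add {7} — 7 (Bob): all of {0, 1} already in.
A6: add {3} — 3 (Bob): all of {4, 5, 7} already in.
A6 = all vertices. Fixed point.
3 enters the attractor at level 6, so Alice can force the target in 6 moves from there.

6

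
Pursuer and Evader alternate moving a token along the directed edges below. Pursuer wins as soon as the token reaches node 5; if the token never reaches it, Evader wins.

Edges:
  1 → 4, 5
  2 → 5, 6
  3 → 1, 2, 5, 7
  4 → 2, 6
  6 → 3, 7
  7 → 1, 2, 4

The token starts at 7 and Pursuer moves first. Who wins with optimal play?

Evader

Track states (vertex, player-to-move).
A0 = {(5,Pursuer), (5,Evader)}
A1: add {(1,Pursuer), (2,Pursuer), (3,Pursuer)}.
A2 = A1; e.g. (1,Evader) stays out. (7,Pursuer) never enters ⇒ Evader avoids the target.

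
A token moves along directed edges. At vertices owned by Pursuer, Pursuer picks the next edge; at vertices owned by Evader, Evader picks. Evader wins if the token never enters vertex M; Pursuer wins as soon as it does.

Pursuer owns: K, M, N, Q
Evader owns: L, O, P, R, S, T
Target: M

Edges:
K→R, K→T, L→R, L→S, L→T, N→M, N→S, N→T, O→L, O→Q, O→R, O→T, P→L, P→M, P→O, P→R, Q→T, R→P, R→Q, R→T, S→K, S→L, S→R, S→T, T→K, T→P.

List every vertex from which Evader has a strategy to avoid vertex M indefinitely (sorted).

K, L, O, P, Q, R, S, T

A0 = {M}
A1: add {N} — N (Pursuer) has N→M.
A2 = A1; e.g. K (Pursuer) has no edge into A1. Fixed point.
Pursuer's attractor = {M, N}; Evader avoids the target exactly from the complement.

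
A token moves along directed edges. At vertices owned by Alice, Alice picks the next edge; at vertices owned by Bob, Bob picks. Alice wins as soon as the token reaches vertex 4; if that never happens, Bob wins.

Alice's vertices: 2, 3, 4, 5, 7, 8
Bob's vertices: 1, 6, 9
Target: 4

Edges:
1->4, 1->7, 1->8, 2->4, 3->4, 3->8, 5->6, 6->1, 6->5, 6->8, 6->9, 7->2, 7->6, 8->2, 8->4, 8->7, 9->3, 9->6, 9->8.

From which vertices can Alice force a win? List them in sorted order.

A0 = {4}
A1: add {2, 3, 8} — 2 (Alice) has 2→4; 3 (Alice) has 3→4; 8 (Alice) has 8→4.
A2: add {7} — 7 (Alice) has 7→2.
A3: add {1} — 1 (Bob): all of {4, 7, 8} already in.
A4 = A3; e.g. 5 (Alice) has no edge into A3. Fixed point.
Alice's winning region = {1, 2, 3, 4, 7, 8}.

1, 2, 3, 4, 7, 8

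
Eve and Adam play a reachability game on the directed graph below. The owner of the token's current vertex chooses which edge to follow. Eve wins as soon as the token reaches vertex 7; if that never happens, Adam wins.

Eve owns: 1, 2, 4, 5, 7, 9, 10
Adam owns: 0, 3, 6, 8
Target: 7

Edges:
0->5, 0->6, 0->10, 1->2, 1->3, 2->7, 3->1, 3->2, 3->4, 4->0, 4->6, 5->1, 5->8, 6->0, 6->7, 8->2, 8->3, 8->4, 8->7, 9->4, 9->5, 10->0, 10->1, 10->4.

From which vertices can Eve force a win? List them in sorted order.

A0 = {7}
A1: add {2} — 2 (Eve) has 2→7.
A2: add {1} — 1 (Eve) has 1→2.
A3: add {5, 10} — 5 (Eve) has 5→1; 10 (Eve) has 10→1.
A4: add {9} — 9 (Eve) has 9→5.
A5 = A4; e.g. 0 (Adam) can still go to 6. Fixed point.
Eve's winning region = {1, 2, 5, 7, 9, 10}.

1, 2, 5, 7, 9, 10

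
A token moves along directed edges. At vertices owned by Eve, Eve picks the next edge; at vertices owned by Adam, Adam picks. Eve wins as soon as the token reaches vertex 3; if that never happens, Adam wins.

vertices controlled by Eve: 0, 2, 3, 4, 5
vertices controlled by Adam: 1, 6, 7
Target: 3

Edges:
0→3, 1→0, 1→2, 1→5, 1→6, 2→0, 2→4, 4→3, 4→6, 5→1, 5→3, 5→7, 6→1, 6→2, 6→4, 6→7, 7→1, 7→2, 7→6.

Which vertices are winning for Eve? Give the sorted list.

0, 2, 3, 4, 5

A0 = {3}
A1: add {0, 4, 5} — 0 (Eve) has 0→3; 4 (Eve) has 4→3; 5 (Eve) has 5→3.
A2: add {2} — 2 (Eve) has 2→0.
A3 = A2; e.g. 1 (Adam) can still go to 6. Fixed point.
Eve's winning region = {0, 2, 3, 4, 5}.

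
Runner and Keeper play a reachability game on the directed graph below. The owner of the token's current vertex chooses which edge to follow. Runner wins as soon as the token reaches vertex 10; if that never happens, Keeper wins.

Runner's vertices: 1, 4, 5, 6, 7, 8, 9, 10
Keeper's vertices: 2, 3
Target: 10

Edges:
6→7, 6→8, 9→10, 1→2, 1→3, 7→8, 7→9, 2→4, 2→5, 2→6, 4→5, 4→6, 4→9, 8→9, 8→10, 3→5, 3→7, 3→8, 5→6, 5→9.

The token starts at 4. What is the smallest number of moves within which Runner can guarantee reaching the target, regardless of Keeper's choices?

A0 = {10}
A1: add {8, 9} — 8 (Runner) has 8→10; 9 (Runner) has 9→10.
A2: add {4, 5, 6, 7} — 4 (Runner) has 4→9; 5 (Runner) has 5→9; 6 (Runner) has 6→8; 7 (Runner) has 7→8.
4 enters the attractor at level 2, so Runner can force the target in 2 moves from there.

2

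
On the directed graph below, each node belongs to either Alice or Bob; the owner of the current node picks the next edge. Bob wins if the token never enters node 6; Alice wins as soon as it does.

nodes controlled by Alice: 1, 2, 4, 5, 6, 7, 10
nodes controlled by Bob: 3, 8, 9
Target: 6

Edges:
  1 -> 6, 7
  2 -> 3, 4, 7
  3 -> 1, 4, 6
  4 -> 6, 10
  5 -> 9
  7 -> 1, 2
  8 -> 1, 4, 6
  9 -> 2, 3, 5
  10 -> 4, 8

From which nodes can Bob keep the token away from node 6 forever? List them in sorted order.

A0 = {6}
A1: add {1, 4} — 1 (Alice) has 1→6; 4 (Alice) has 4→6.
A2: add {2, 3, 7, 8, 10} — 2 (Alice) has 2→4; 3 (Bob): all of {1, 4, 6} already in; 7 (Alice) has 7→1; 8 (Bob): all of {1, 4, 6} already in; 10 (Alice) has 10→4.
A3 = A2; e.g. 5 (Alice) has no edge into A2. Fixed point.
Alice's attractor = {1, 2, 3, 4, 6, 7, 8, 10}; Bob avoids the target exactly from the complement.

5, 9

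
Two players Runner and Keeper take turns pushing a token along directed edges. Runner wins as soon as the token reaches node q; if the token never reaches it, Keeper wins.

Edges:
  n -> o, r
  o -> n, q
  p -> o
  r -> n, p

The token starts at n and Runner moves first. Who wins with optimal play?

Track states (vertex, player-to-move).
A0 = {(q,Runner), (q,Keeper)}
A1: add {(o,Runner)}.
A2: add {(p,Keeper)}.
A3: add {(r,Runner)}.
A4: add {(n,Keeper)}.
A5 = A4; e.g. (n,Runner) stays out. (n,Runner) never enters ⇒ Keeper avoids the target.

Keeper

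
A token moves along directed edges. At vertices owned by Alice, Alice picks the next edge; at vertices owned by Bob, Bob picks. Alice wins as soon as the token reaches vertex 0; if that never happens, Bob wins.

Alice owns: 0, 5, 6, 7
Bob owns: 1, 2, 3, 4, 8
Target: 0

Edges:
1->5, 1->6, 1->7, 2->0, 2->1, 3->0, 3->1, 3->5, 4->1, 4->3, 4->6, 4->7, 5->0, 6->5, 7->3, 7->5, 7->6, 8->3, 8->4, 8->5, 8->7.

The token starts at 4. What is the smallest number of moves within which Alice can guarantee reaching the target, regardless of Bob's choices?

A0 = {0}
A1: add {5} — 5 (Alice) has 5→0.
A2: add {6, 7} — 6 (Alice) has 6→5; 7 (Alice) has 7→5.
A3: add {1} — 1 (Bob): all of {5, 6, 7} already in.
A4: add {2, 3} — 2 (Bob): all of {0, 1} already in; 3 (Bob): all of {0, 1, 5} already in.
A5: add {4} — 4 (Bob): all of {1, 3, 6, 7} already in.
4 enters the attractor at level 5, so Alice can force the target in 5 moves from there.

5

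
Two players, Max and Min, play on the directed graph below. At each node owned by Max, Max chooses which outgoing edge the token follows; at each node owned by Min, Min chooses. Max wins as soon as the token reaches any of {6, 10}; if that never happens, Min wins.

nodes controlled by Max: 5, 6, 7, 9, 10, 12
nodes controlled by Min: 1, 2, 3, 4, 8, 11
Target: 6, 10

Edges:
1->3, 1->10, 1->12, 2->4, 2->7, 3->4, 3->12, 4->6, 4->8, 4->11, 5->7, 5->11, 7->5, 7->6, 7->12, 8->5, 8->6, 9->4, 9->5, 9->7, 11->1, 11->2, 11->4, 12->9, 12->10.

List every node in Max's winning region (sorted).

A0 = {6, 10}
A1: add {7, 12} — 7 (Max) has 7→6; 12 (Max) has 12→10.
A2: add {5, 9} — 5 (Max) has 5→7; 9 (Max) has 9→7.
A3: add {8} — 8 (Min): all of {5, 6} already in.
A4 = A3; e.g. 1 (Min) can still go to 3. Fixed point.
Max's winning region = {5, 6, 7, 8, 9, 10, 12}.

5, 6, 7, 8, 9, 10, 12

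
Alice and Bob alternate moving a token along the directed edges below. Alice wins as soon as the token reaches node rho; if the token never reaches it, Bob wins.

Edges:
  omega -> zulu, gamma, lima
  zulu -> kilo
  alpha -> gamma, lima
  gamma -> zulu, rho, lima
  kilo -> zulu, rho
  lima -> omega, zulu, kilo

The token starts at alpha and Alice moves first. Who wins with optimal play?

Bob

Track states (vertex, player-to-move).
A0 = {(rho,Alice), (rho,Bob)}
A1: add {(gamma,Alice), (kilo,Alice)}.
A2: add {(zulu,Bob)}.
A3: add {(omega,Alice), (lima,Alice)}.
A4: add {(alpha,Bob)}.
A5 = A4; e.g. (omega,Bob) stays out. (alpha,Alice) never enters ⇒ Bob avoids the target.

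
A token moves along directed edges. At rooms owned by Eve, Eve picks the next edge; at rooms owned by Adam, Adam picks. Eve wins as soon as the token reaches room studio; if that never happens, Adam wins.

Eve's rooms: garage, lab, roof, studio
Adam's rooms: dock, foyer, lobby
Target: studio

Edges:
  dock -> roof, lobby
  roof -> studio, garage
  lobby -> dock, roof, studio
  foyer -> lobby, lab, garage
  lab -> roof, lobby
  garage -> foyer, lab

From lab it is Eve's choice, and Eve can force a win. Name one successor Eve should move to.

A0 = {studio}
A1: add {roof} — roof (Eve) has roof→studio.
A2: add {lab} — lab (Eve) has lab→roof.
A3: add {garage} — garage (Eve) has garage→lab.
A4 = A3; e.g. dock (Adam) can still go to lobby. Fixed point.
From lab, successor roof is in the attractor (rank 1); the other successor lobby is not.

roof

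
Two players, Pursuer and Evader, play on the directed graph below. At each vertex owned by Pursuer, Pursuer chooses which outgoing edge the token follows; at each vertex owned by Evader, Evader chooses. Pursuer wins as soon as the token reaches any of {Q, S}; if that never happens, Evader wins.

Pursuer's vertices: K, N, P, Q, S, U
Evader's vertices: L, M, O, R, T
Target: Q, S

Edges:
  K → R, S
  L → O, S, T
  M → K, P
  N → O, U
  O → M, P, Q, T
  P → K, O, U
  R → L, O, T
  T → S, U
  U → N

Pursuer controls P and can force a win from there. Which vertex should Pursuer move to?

A0 = {Q, S}
A1: add {K} — K (Pursuer) has K→S.
A2: add {P} — P (Pursuer) has P→K.
A3: add {M} — M (Evader): all of {K, P} already in.
A4 = A3; e.g. L (Evader) can still go to O. Fixed point.
From P, successor K is in the attractor (rank 1); the other successors O, U are not.

K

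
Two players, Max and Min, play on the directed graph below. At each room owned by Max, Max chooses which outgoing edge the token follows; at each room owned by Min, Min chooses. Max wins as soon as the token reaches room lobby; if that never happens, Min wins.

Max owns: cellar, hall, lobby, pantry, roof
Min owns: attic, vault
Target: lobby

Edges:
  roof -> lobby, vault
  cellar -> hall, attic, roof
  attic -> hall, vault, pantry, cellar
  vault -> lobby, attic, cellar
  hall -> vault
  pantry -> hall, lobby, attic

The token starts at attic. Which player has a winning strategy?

A0 = {lobby}
A1: add {pantry, roof} — pantry (Max) has pantry→lobby; roof (Max) has roof→lobby.
A2: add {cellar} — cellar (Max) has cellar→roof.
A3 = A2; e.g. hall (Max) has no edge into A2. Fixed point.
attic never enters the attractor, so Min can avoid the target forever.

Min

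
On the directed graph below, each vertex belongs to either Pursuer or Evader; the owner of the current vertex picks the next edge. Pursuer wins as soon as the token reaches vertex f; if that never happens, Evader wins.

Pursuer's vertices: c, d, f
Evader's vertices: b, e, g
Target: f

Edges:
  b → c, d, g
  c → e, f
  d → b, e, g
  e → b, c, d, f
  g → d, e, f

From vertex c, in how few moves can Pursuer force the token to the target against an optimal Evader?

A0 = {f}
A1: add {c} — c (Pursuer) has c→f.
A2 = A1; e.g. b (Evader) can still go to d. Fixed point.
c enters the attractor at level 1, so Pursuer can force the target in 1 move from there.

1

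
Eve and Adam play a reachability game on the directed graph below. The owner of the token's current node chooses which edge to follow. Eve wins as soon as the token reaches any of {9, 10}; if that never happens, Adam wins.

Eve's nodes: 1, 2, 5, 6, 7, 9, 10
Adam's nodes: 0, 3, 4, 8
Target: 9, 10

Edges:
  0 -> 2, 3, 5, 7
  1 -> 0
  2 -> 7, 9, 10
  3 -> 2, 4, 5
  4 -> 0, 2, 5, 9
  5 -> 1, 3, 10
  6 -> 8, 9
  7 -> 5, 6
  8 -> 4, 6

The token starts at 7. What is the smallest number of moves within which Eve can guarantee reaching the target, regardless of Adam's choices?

A0 = {9, 10}
A1: add {2, 5, 6} — 2 (Eve) has 2→9; 5 (Eve) has 5→10; 6 (Eve) has 6→9.
A2: add {7} — 7 (Eve) has 7→5.
A3 = A2; e.g. 0 (Adam) can still go to 3. Fixed point.
7 enters the attractor at level 2, so Eve can force the target in 2 moves from there.

2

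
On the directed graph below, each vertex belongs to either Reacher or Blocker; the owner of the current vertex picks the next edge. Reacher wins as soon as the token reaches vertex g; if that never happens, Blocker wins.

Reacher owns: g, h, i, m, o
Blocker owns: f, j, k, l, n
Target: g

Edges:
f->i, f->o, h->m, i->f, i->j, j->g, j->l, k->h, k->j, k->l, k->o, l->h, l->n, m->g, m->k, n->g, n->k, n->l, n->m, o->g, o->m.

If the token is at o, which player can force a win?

Reacher

A0 = {g}
A1: add {m, o} — m (Reacher) has m→g; o (Reacher) has o→g.
o ∈ A1, so Reacher can force the target.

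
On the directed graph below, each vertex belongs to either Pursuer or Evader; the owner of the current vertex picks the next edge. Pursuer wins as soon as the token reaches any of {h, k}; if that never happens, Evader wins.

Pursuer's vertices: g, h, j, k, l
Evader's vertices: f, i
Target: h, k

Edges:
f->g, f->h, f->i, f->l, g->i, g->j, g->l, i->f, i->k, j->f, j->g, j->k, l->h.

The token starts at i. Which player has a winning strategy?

A0 = {h, k}
A1: add {j, l} — j (Pursuer) has j→k; l (Pursuer) has l→h.
A2: add {g} — g (Pursuer) has g→j.
A3 = A2; e.g. f (Evader) can still go to i. Fixed point.
i never enters the attractor, so Evader can avoid the target forever.

Evader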